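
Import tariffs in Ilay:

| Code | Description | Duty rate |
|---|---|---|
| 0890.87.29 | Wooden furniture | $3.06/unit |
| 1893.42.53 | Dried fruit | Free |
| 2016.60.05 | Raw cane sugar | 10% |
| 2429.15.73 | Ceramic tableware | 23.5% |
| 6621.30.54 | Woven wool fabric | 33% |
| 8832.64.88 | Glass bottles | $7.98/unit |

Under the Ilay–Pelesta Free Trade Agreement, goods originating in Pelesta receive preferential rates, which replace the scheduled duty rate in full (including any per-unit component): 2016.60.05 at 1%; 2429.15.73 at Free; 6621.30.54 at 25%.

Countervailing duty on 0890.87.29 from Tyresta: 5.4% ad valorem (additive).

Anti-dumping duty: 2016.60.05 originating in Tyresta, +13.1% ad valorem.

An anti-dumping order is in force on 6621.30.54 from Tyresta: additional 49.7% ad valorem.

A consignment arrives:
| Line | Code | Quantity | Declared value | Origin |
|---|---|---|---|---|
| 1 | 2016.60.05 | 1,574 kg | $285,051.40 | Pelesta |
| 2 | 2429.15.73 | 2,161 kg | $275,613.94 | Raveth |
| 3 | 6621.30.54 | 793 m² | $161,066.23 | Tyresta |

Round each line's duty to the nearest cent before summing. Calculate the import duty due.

Line 1 (2016.60.05, Pelesta, 1,574 kg, $285,051.40):
Base rate for 2016.60.05 is 10%.
Origin Pelesta qualifies under the Ilay–Pelesta agreement and 2016.60.05 is covered: preferential rate 1% applies instead.
The additional-duty order on 2016.60.05 targets Tyresta, not Pelesta; it does not apply.
Duty = $285,051.40 × 1% = $2,850.51.
Line 2 (2429.15.73, Raveth, 2,161 kg, $275,613.94):
Base rate for 2429.15.73 is 23.5%.
2429.15.73 has an FTA preferential rate, but origin Raveth is not Pelesta; base rate stands.
Duty = $275,613.94 × 23.5% = $64,769.28.
Line 3 (6621.30.54, Tyresta, 793 m², $161,066.23):
Base rate for 6621.30.54 is 33%.
6621.30.54 has an FTA preferential rate, but origin Tyresta is not Pelesta; base rate stands.
Additional duty on 6621.30.54 from Tyresta: +49.7%. Applied ad valorem rate: 33% + 49.7% = 82.7%.
Duty = $161,066.23 × 82.7% = $133,201.77.
Total = $2,850.51 + $64,769.28 + $133,201.77 = $200,821.56.

$200,821.56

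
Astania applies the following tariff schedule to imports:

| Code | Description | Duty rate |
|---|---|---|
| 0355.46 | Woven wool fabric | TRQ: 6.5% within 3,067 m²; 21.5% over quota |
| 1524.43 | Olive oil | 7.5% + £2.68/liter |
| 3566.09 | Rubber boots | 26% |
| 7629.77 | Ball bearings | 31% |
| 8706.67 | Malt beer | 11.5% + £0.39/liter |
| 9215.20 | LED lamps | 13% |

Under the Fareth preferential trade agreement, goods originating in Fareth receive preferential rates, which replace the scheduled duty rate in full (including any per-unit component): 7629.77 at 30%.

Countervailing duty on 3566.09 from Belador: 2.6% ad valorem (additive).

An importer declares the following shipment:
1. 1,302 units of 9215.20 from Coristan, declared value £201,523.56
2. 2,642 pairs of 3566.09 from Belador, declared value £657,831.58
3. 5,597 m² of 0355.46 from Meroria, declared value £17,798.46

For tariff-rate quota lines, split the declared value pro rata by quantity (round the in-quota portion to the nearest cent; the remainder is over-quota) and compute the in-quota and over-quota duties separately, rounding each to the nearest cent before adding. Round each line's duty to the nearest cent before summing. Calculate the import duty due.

£216,701.60

Line 1 (9215.20, Coristan, 1,302 units, £201,523.56):
Base rate for 9215.20 is 13%.
Duty = £201,523.56 × 13% = £26,198.06.
Line 2 (3566.09, Belador, 2,642 pairs, £657,831.58):
Base rate for 3566.09 is 26%.
Additional duty on 3566.09 from Belador: +2.6%. Applied ad valorem rate: 26% + 2.6% = 28.6%.
Duty = £657,831.58 × 28.6% = £188,139.83.
Line 3 (0355.46, Meroria, 5,597 m², £17,798.46):
Code 0355.46 is under a tariff-rate quota (threshold 3,067 m²). In-quota: 3,067 m² at 6.5%; over-quota: 2,530 m² at 21.5%.
Pro-rata value split: in-quota = £17,798.46 × 3,067/5,597 = £9,753.06; over-quota = £17,798.46 − £9,753.06 = £8,045.40.
In-quota duty = £9,753.06 × 6.5% = £633.95. Over-quota duty = £8,045.40 × 21.5% = £1,729.76.
Line duty = £633.95 + £1,729.76 = £2,363.71.
Total = £26,198.06 + £188,139.83 + £2,363.71 = £216,701.60.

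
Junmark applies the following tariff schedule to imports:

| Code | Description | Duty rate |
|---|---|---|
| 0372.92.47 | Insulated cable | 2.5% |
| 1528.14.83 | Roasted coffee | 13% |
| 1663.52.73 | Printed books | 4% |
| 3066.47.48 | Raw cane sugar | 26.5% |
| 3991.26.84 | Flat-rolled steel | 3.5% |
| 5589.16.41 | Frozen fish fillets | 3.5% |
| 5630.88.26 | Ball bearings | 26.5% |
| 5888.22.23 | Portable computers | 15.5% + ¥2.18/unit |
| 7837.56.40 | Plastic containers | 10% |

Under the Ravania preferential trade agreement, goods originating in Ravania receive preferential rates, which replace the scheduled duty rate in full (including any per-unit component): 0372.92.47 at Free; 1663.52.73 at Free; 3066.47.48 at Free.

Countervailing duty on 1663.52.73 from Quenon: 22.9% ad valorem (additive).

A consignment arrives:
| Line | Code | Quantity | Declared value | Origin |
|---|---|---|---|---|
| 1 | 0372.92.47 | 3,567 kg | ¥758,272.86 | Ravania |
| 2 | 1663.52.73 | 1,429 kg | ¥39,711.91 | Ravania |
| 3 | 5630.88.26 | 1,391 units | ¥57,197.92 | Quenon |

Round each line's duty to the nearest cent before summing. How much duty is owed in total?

Line 1 (0372.92.47, Ravania, 3,567 kg, ¥758,272.86):
Base rate for 0372.92.47 is 2.5%.
Origin Ravania qualifies under the Junmark–Ravania agreement and 0372.92.47 is covered: preferential rate Free applies instead.
Duty = ¥758,272.86 × 0% = ¥0.00.
Line 2 (1663.52.73, Ravania, 1,429 kg, ¥39,711.91):
Base rate for 1663.52.73 is 4%.
Origin Ravania qualifies under the Junmark–Ravania agreement and 1663.52.73 is covered: preferential rate Free applies instead.
The additional-duty order on 1663.52.73 targets Quenon, not Ravania; it does not apply.
Duty = ¥39,711.91 × 0% = ¥0.00.
Line 3 (5630.88.26, Quenon, 1,391 units, ¥57,197.92):
Base rate for 5630.88.26 is 26.5%.
Duty = ¥57,197.92 × 26.5% = ¥15,157.45.
Total = ¥0.00 + ¥0.00 + ¥15,157.45 = ¥15,157.45.

¥15,157.45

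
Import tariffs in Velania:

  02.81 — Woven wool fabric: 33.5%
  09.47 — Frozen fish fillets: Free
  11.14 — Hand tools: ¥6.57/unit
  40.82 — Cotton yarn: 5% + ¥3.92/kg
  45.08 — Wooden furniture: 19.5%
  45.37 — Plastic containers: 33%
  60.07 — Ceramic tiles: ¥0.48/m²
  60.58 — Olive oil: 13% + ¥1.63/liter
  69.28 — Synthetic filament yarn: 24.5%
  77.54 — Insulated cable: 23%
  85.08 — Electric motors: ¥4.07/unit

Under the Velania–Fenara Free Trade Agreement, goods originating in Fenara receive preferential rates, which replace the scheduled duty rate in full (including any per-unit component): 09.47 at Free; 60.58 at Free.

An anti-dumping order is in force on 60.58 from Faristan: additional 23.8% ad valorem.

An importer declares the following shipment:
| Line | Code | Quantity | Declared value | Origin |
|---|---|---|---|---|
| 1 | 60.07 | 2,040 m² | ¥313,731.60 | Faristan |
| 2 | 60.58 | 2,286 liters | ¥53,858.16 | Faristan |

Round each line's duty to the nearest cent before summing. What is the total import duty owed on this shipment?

Line 1 (60.07, Faristan, 2,040 m², ¥313,731.60):
Base rate for 60.07 is ¥0.48/m².
Duty = 2,040 × ¥0.48 = ¥979.20.
Line 2 (60.58, Faristan, 2,286 liters, ¥53,858.16):
Base rate for 60.58 is 13% + ¥1.63/liter.
60.58 has an FTA preferential rate, but origin Faristan is not Fenara; base rate stands.
Additional duty on 60.58 from Faristan: +23.8%. Applied ad valorem rate: 13% + 23.8% = 36.8%.
Duty = ¥53,858.16 × 36.8% + 2,286 × ¥1.63 = ¥23,545.98.
Total = ¥979.20 + ¥23,545.98 = ¥24,525.18.

¥24,525.18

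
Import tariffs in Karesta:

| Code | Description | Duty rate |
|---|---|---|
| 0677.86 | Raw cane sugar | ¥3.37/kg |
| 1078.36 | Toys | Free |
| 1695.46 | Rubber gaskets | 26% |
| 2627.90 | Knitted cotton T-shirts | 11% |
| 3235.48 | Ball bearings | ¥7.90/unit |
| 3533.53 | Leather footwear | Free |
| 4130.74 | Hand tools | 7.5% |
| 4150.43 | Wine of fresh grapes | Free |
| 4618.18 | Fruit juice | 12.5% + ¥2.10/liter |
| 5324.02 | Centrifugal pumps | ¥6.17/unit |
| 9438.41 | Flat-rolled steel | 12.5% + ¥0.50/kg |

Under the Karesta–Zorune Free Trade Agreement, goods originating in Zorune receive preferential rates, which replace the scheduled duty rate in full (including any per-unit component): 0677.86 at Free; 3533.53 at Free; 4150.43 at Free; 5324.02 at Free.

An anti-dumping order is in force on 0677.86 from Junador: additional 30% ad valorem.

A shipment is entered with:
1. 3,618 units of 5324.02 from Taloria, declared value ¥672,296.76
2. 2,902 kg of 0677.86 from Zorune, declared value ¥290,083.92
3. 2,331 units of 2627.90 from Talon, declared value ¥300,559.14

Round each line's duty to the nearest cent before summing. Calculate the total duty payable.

Line 1 (5324.02, Taloria, 3,618 units, ¥672,296.76):
Base rate for 5324.02 is ¥6.17/unit.
5324.02 has an FTA preferential rate, but origin Taloria is not Zorune; base rate stands.
Duty = 3,618 × ¥6.17 = ¥22,323.06.
Line 2 (0677.86, Zorune, 2,902 kg, ¥290,083.92):
Base rate for 0677.86 is ¥3.37/kg.
Origin Zorune qualifies under the Karesta–Zorune agreement and 0677.86 is covered: preferential rate Free applies instead.
The additional-duty order on 0677.86 targets Junador, not Zorune; it does not apply.
Duty = ¥290,083.92 × 0% = ¥0.00.
Line 3 (2627.90, Talon, 2,331 units, ¥300,559.14):
Base rate for 2627.90 is 11%.
Duty = ¥300,559.14 × 11% = ¥33,061.51.
Total = ¥22,323.06 + ¥0.00 + ¥33,061.51 = ¥55,384.57.

¥55,384.57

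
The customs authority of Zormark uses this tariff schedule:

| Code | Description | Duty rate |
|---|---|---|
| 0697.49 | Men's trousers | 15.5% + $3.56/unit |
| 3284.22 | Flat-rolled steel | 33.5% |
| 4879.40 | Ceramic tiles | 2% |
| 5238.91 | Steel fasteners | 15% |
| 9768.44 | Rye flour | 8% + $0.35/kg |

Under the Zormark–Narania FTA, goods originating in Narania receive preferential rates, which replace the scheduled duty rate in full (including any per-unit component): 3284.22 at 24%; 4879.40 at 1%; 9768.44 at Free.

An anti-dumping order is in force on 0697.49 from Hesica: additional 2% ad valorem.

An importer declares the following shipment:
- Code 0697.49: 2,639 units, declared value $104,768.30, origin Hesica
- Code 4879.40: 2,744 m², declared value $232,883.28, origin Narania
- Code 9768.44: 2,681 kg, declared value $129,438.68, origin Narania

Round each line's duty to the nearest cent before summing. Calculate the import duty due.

Line 1 (0697.49, Hesica, 2,639 units, $104,768.30):
Base rate for 0697.49 is 15.5% + $3.56/unit.
Additional duty on 0697.49 from Hesica: +2%. Applied ad valorem rate: 15.5% + 2% = 17.5%.
Duty = $104,768.30 × 17.5% + 2,639 × $3.56 = $27,729.29.
Line 2 (4879.40, Narania, 2,744 m², $232,883.28):
Base rate for 4879.40 is 2%.
Origin Narania qualifies under the Zormark–Narania agreement and 4879.40 is covered: preferential rate 1% applies instead.
Duty = $232,883.28 × 1% = $2,328.83.
Line 3 (9768.44, Narania, 2,681 kg, $129,438.68):
Base rate for 9768.44 is 8% + $0.35/kg.
Origin Narania qualifies under the Zormark–Narania agreement and 9768.44 is covered: preferential rate Free applies instead.
Duty = $129,438.68 × 0% = $0.00.
Total = $27,729.29 + $2,328.83 + $0.00 = $30,058.12.

$30,058.12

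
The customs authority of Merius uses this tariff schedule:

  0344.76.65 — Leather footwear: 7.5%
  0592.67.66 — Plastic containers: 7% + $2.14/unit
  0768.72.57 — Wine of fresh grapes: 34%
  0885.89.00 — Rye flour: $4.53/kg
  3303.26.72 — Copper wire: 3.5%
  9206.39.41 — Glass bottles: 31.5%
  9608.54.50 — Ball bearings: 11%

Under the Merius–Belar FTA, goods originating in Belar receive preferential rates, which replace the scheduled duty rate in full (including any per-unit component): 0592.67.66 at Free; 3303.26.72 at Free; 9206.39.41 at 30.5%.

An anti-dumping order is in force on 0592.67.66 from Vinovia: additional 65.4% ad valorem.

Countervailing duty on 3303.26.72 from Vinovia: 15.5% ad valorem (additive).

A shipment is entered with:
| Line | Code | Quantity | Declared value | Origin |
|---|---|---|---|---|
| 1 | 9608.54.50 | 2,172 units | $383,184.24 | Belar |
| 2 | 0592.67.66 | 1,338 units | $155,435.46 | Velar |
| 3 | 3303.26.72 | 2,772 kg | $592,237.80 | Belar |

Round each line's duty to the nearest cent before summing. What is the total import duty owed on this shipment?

Line 1 (9608.54.50, Belar, 2,172 units, $383,184.24):
Base rate for 9608.54.50 is 11%.
Origin Belar is the FTA partner but 9608.54.50 is not on the preference list; base rate stands.
Duty = $383,184.24 × 11% = $42,150.27.
Line 2 (0592.67.66, Velar, 1,338 units, $155,435.46):
Base rate for 0592.67.66 is 7% + $2.14/unit.
0592.67.66 has an FTA preferential rate, but origin Velar is not Belar; base rate stands.
The additional-duty order on 0592.67.66 targets Vinovia, not Velar; it does not apply.
Duty = $155,435.46 × 7% + 1,338 × $2.14 = $13,743.80.
Line 3 (3303.26.72, Belar, 2,772 kg, $592,237.80):
Base rate for 3303.26.72 is 3.5%.
Origin Belar qualifies under the Merius–Belar agreement and 3303.26.72 is covered: preferential rate Free applies instead.
The additional-duty order on 3303.26.72 targets Vinovia, not Belar; it does not apply.
Duty = $592,237.80 × 0% = $0.00.
Total = $42,150.27 + $13,743.80 + $0.00 = $55,894.07.

$55,894.07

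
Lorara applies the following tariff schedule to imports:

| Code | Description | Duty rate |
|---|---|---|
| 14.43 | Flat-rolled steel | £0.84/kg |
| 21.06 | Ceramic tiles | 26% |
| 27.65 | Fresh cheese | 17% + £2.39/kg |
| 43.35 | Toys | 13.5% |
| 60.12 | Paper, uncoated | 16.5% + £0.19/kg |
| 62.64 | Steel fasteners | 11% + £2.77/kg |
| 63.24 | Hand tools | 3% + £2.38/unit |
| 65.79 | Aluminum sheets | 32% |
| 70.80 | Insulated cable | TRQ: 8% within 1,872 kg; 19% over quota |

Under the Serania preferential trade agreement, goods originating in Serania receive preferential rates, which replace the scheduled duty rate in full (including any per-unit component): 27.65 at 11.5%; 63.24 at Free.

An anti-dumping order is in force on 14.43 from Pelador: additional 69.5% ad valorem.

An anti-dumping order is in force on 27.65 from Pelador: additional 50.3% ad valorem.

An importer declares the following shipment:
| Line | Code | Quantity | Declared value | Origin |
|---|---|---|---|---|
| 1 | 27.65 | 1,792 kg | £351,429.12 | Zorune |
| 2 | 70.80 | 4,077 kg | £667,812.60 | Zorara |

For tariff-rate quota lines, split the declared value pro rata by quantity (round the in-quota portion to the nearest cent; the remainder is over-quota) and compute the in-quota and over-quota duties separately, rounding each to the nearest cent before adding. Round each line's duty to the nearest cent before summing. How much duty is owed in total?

£157,180.53

Line 1 (27.65, Zorune, 1,792 kg, £351,429.12):
Base rate for 27.65 is 17% + £2.39/kg.
27.65 has an FTA preferential rate, but origin Zorune is not Serania; base rate stands.
The additional-duty order on 27.65 targets Pelador, not Zorune; it does not apply.
Duty = £351,429.12 × 17% + 1,792 × £2.39 = £64,025.83.
Line 2 (70.80, Zorara, 4,077 kg, £667,812.60):
Code 70.80 is under a tariff-rate quota (threshold 1,872 kg). In-quota: 1,872 kg at 8%; over-quota: 2,205 kg at 19%.
Pro-rata value split: in-quota = £667,812.60 × 1,872/4,077 = £306,633.60; over-quota = £667,812.60 − £306,633.60 = £361,179.00.
In-quota duty = £306,633.60 × 8% = £24,530.69. Over-quota duty = £361,179.00 × 19% = £68,624.01.
Line duty = £24,530.69 + £68,624.01 = £93,154.70.
Total = £64,025.83 + £93,154.70 = £157,180.53.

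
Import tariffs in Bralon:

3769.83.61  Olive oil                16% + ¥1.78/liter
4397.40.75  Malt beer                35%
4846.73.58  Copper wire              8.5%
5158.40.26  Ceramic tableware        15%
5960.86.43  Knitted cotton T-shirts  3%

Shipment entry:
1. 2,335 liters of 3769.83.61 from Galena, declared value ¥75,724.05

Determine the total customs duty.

¥16,272.15

Line 1 (3769.83.61, Galena, 2,335 liters, ¥75,724.05):
Base rate for 3769.83.61 is 16% + ¥1.78/liter.
Duty = ¥75,724.05 × 16% + 2,335 × ¥1.78 = ¥16,272.15.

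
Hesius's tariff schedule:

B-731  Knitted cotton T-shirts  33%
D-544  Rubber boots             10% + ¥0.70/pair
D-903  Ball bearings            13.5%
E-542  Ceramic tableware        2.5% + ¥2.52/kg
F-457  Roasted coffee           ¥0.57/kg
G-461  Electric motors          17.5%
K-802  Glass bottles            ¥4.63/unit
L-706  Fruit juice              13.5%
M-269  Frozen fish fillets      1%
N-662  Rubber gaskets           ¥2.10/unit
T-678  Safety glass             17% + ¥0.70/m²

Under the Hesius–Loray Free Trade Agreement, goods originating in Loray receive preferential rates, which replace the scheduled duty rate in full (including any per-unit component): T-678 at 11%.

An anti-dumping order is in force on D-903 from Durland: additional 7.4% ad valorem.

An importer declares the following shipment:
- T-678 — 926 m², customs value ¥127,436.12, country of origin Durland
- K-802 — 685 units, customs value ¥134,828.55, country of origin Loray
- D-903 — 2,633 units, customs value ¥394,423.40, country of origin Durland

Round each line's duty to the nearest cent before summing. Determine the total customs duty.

Line 1 (T-678, Durland, 926 m², ¥127,436.12):
Base rate for T-678 is 17% + ¥0.70/m².
T-678 has an FTA preferential rate, but origin Durland is not Loray; base rate stands.
Duty = ¥127,436.12 × 17% + 926 × ¥0.70 = ¥22,312.34.
Line 2 (K-802, Loray, 685 units, ¥134,828.55):
Base rate for K-802 is ¥4.63/unit.
Origin Loray is the FTA partner but K-802 is not on the preference list; base rate stands.
Duty = 685 × ¥4.63 = ¥3,171.55.
Line 3 (D-903, Durland, 2,633 units, ¥394,423.40):
Base rate for D-903 is 13.5%.
Additional duty on D-903 from Durland: +7.4%. Applied ad valorem rate: 13.5% + 7.4% = 20.9%.
Duty = ¥394,423.40 × 20.9% = ¥82,434.49.
Total = ¥22,312.34 + ¥3,171.55 + ¥82,434.49 = ¥107,918.38.

¥107,918.38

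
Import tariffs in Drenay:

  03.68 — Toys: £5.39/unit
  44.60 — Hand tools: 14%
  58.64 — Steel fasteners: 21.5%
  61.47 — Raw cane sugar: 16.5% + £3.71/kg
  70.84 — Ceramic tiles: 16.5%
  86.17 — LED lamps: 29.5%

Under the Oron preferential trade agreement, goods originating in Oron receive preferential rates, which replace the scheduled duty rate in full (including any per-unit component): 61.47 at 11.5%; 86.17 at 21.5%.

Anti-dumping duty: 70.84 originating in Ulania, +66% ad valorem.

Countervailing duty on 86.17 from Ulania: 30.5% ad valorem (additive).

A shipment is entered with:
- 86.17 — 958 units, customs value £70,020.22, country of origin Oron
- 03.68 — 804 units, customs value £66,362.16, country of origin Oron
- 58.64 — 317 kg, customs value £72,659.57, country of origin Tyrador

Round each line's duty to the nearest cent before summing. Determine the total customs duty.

Line 1 (86.17, Oron, 958 units, £70,020.22):
Base rate for 86.17 is 29.5%.
Origin Oron qualifies under the Drenay–Oron agreement and 86.17 is covered: preferential rate 21.5% applies instead.
The additional-duty order on 86.17 targets Ulania, not Oron; it does not apply.
Duty = £70,020.22 × 21.5% = £15,054.35.
Line 2 (03.68, Oron, 804 units, £66,362.16):
Base rate for 03.68 is £5.39/unit.
Origin Oron is the FTA partner but 03.68 is not on the preference list; base rate stands.
Duty = 804 × £5.39 = £4,333.56.
Line 3 (58.64, Tyrador, 317 kg, £72,659.57):
Base rate for 58.64 is 21.5%.
Duty = £72,659.57 × 21.5% = £15,621.81.
Total = £15,054.35 + £4,333.56 + £15,621.81 = £35,009.72.

£35,009.72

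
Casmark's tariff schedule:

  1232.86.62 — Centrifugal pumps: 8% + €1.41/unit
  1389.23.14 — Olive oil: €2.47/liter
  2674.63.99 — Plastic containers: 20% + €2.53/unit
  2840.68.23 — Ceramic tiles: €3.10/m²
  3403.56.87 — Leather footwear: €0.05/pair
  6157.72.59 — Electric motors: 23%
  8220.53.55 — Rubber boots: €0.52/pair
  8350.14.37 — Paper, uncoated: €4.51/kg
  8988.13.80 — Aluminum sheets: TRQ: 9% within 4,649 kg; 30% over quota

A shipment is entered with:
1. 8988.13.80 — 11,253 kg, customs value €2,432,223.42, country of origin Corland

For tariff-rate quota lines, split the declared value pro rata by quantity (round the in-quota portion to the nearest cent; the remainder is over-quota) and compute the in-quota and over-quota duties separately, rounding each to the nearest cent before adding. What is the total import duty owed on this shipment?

Line 1 (8988.13.80, Corland, 11,253 kg, €2,432,223.42):
Code 8988.13.80 is under a tariff-rate quota (threshold 4,649 kg). In-quota: 4,649 kg at 9%; over-quota: 6,604 kg at 30%.
Pro-rata value split: in-quota = €2,432,223.42 × 4,649/11,253 = €1,004,834.86; over-quota = €2,432,223.42 − €1,004,834.86 = €1,427,388.56.
In-quota duty = €1,004,834.86 × 9% = €90,435.14. Over-quota duty = €1,427,388.56 × 30% = €428,216.57.
Line duty = €90,435.14 + €428,216.57 = €518,651.71.

€518,651.71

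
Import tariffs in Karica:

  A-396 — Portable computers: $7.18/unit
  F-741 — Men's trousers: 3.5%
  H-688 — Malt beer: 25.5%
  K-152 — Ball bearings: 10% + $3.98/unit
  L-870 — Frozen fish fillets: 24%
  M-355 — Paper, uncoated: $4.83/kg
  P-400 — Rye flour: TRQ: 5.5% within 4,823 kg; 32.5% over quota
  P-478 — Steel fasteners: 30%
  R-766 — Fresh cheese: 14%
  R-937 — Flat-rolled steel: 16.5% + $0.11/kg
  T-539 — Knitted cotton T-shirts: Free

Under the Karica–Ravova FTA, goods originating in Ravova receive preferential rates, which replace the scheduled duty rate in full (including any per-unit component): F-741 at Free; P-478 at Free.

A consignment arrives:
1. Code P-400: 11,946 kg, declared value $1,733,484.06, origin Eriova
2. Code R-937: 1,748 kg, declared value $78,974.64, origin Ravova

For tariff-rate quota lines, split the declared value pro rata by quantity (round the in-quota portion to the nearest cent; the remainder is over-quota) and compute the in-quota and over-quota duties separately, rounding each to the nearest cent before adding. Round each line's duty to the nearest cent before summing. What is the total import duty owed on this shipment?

Line 1 (P-400, Eriova, 11,946 kg, $1,733,484.06):
Code P-400 is under a tariff-rate quota (threshold 4,823 kg). In-quota: 4,823 kg at 5.5%; over-quota: 7,123 kg at 32.5%.
Pro-rata value split: in-quota = $1,733,484.06 × 4,823/11,946 = $699,865.53; over-quota = $1,733,484.06 − $699,865.53 = $1,033,618.53.
In-quota duty = $699,865.53 × 5.5% = $38,492.60. Over-quota duty = $1,033,618.53 × 32.5% = $335,926.02.
Line duty = $38,492.60 + $335,926.02 = $374,418.62.
Line 2 (R-937, Ravova, 1,748 kg, $78,974.64):
Base rate for R-937 is 16.5% + $0.11/kg.
Origin Ravova is the FTA partner but R-937 is not on the preference list; base rate stands.
Duty = $78,974.64 × 16.5% + 1,748 × $0.11 = $13,223.10.
Total = $374,418.62 + $13,223.10 = $387,641.72.

$387,641.72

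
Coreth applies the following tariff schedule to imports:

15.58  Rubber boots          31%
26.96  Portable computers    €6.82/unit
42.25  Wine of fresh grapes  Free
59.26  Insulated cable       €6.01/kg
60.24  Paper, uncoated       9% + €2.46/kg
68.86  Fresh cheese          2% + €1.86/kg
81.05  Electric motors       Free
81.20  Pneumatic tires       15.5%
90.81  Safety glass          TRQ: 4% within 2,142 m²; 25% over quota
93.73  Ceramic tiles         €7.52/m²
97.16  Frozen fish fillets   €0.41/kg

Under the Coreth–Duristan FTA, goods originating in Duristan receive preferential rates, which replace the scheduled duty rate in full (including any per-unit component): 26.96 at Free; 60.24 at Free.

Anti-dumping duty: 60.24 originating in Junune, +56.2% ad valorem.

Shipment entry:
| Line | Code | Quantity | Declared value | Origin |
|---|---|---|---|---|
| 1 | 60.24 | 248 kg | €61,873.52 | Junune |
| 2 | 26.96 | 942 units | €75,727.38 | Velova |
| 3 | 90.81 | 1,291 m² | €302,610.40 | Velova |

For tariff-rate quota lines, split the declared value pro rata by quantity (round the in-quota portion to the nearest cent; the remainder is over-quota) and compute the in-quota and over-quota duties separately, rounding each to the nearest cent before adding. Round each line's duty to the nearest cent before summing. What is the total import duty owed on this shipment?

Line 1 (60.24, Junune, 248 kg, €61,873.52):
Base rate for 60.24 is 9% + €2.46/kg.
60.24 has an FTA preferential rate, but origin Junune is not Duristan; base rate stands.
Additional duty on 60.24 from Junune: +56.2%. Applied ad valorem rate: 9% + 56.2% = 65.2%.
Duty = €61,873.52 × 65.2% + 248 × €2.46 = €40,951.62.
Line 2 (26.96, Velova, 942 units, €75,727.38):
Base rate for 26.96 is €6.82/unit.
26.96 has an FTA preferential rate, but origin Velova is not Duristan; base rate stands.
Duty = 942 × €6.82 = €6,424.44.
Line 3 (90.81, Velova, 1,291 m², €302,610.40):
Code 90.81 is under a tariff-rate quota (threshold 2,142 m²). Quantity 1,291 m² is within the quota, so the in-quota rate 4% applies to the full value.
Duty = €302,610.40 × 4% = €12,104.42.
Total = €40,951.62 + €6,424.44 + €12,104.42 = €59,480.48.

€59,480.48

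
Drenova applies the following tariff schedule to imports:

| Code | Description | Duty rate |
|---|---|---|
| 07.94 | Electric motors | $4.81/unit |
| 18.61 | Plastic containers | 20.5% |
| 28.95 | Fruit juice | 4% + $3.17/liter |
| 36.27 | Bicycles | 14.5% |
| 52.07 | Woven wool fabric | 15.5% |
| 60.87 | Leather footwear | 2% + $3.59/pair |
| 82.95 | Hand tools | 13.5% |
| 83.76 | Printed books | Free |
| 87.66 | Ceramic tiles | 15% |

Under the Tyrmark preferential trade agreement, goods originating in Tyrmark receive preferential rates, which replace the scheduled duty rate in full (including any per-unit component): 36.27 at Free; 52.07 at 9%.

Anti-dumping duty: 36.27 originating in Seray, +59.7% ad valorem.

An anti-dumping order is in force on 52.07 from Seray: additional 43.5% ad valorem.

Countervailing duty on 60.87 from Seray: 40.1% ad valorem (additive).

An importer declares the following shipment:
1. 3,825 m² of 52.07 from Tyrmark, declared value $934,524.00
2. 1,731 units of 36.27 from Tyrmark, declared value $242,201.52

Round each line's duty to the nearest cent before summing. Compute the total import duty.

$84,107.16

Line 1 (52.07, Tyrmark, 3,825 m², $934,524.00):
Base rate for 52.07 is 15.5%.
Origin Tyrmark qualifies under the Drenova–Tyrmark agreement and 52.07 is covered: preferential rate 9% applies instead.
The additional-duty order on 52.07 targets Seray, not Tyrmark; it does not apply.
Duty = $934,524.00 × 9% = $84,107.16.
Line 2 (36.27, Tyrmark, 1,731 units, $242,201.52):
Base rate for 36.27 is 14.5%.
Origin Tyrmark qualifies under the Drenova–Tyrmark agreement and 36.27 is covered: preferential rate Free applies instead.
The additional-duty order on 36.27 targets Seray, not Tyrmark; it does not apply.
Duty = $242,201.52 × 0% = $0.00.
Total = $84,107.16 + $0.00 = $84,107.16.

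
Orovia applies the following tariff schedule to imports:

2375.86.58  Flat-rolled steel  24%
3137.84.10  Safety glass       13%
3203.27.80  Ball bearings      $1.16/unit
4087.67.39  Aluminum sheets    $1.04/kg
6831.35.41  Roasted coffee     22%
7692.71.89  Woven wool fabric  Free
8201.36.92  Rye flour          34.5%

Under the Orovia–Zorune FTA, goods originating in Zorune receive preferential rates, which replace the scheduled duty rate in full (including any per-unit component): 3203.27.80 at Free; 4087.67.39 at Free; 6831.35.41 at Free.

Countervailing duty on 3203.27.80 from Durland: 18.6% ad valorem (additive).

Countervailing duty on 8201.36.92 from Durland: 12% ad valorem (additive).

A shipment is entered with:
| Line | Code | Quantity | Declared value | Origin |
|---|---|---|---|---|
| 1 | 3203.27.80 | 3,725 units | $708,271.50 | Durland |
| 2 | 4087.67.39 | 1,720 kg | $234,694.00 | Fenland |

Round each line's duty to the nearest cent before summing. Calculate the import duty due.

Line 1 (3203.27.80, Durland, 3,725 units, $708,271.50):
Base rate for 3203.27.80 is $1.16/unit.
3203.27.80 has an FTA preferential rate, but origin Durland is not Zorune; base rate stands.
Additional duty on 3203.27.80 from Durland: +18.6% ad valorem. Applied ad valorem rate = 18.6%.
Duty = $708,271.50 × 18.6% + 3,725 × $1.16 = $136,059.50.
Line 2 (4087.67.39, Fenland, 1,720 kg, $234,694.00):
Base rate for 4087.67.39 is $1.04/kg.
4087.67.39 has an FTA preferential rate, but origin Fenland is not Zorune; base rate stands.
Duty = 1,720 × $1.04 = $1,788.80.
Total = $136,059.50 + $1,788.80 = $137,848.30.

$137,848.30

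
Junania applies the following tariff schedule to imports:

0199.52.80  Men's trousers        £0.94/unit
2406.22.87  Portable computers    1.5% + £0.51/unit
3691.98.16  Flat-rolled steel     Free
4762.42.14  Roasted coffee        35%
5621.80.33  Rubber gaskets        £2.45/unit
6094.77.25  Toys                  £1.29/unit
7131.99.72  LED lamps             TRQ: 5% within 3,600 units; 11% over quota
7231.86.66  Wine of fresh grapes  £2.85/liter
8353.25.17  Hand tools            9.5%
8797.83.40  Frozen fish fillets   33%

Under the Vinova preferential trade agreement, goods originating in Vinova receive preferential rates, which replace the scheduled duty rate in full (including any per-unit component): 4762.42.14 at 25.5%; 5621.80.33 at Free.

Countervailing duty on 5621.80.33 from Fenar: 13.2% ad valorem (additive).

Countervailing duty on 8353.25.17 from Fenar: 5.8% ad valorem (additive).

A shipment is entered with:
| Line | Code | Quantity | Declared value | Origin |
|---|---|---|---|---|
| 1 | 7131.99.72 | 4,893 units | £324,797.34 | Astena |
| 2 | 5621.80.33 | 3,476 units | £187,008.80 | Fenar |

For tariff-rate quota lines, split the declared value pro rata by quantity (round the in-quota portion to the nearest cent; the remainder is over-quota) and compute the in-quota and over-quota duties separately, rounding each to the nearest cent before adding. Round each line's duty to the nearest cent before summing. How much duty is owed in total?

£54,590.99

Line 1 (7131.99.72, Astena, 4,893 units, £324,797.34):
Code 7131.99.72 is under a tariff-rate quota (threshold 3,600 units). In-quota: 3,600 units at 5%; over-quota: 1,293 units at 11%.
Pro-rata value split: in-quota = £324,797.34 × 3,600/4,893 = £238,968.00; over-quota = £324,797.34 − £238,968.00 = £85,829.34.
In-quota duty = £238,968.00 × 5% = £11,948.40. Over-quota duty = £85,829.34 × 11% = £9,441.23.
Line duty = £11,948.40 + £9,441.23 = £21,389.63.
Line 2 (5621.80.33, Fenar, 3,476 units, £187,008.80):
Base rate for 5621.80.33 is £2.45/unit.
5621.80.33 has an FTA preferential rate, but origin Fenar is not Vinova; base rate stands.
Additional duty on 5621.80.33 from Fenar: +13.2% ad valorem. Applied ad valorem rate = 13.2%.
Duty = £187,008.80 × 13.2% + 3,476 × £2.45 = £33,201.36.
Total = £21,389.63 + £33,201.36 = £54,590.99.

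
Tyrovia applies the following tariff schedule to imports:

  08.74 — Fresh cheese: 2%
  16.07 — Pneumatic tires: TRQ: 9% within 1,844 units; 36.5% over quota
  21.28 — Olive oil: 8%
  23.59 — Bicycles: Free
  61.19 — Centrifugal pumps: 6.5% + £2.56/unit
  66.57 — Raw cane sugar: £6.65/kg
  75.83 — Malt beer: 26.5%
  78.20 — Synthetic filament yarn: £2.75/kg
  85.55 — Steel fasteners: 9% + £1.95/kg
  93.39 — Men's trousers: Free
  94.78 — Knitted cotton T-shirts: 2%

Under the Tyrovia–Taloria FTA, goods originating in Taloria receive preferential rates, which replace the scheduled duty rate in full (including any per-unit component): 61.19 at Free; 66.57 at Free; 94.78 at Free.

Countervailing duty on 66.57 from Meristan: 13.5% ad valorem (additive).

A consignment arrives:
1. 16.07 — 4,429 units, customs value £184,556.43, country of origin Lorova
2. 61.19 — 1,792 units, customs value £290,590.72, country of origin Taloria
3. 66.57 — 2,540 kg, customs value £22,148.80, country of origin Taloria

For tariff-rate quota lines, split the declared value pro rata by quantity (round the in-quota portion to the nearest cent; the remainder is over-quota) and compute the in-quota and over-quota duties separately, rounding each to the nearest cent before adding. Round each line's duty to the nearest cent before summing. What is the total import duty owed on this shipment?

Line 1 (16.07, Lorova, 4,429 units, £184,556.43):
Code 16.07 is under a tariff-rate quota (threshold 1,844 units). In-quota: 1,844 units at 9%; over-quota: 2,585 units at 36.5%.
Pro-rata value split: in-quota = £184,556.43 × 1,844/4,429 = £76,839.48; over-quota = £184,556.43 − £76,839.48 = £107,716.95.
In-quota duty = £76,839.48 × 9% = £6,915.55. Over-quota duty = £107,716.95 × 36.5% = £39,316.69.
Line duty = £6,915.55 + £39,316.69 = £46,232.24.
Line 2 (61.19, Taloria, 1,792 units, £290,590.72):
Base rate for 61.19 is 6.5% + £2.56/unit.
Origin Taloria qualifies under the Tyrovia–Taloria agreement and 61.19 is covered: preferential rate Free applies instead.
Duty = £290,590.72 × 0% = £0.00.
Line 3 (66.57, Taloria, 2,540 kg, £22,148.80):
Base rate for 66.57 is £6.65/kg.
Origin Taloria qualifies under the Tyrovia–Taloria agreement and 66.57 is covered: preferential rate Free applies instead.
The additional-duty order on 66.57 targets Meristan, not Taloria; it does not apply.
Duty = £22,148.80 × 0% = £0.00.
Total = £46,232.24 + £0.00 + £0.00 = £46,232.24.

£46,232.24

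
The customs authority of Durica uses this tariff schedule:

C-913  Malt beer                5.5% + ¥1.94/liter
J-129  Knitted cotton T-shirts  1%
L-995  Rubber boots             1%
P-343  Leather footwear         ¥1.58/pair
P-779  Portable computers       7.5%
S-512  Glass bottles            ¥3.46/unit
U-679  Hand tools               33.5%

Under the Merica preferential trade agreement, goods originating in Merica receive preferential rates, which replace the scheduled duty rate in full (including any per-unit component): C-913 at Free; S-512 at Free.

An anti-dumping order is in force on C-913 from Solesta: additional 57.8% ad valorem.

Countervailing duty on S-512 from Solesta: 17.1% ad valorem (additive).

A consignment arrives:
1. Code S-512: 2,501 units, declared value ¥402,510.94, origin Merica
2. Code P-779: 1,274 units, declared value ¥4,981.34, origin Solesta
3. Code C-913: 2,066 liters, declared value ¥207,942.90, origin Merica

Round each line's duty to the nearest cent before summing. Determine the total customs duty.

¥373.60

Line 1 (S-512, Merica, 2,501 units, ¥402,510.94):
Base rate for S-512 is ¥3.46/unit.
Origin Merica qualifies under the Durica–Merica agreement and S-512 is covered: preferential rate Free applies instead.
The additional-duty order on S-512 targets Solesta, not Merica; it does not apply.
Duty = ¥402,510.94 × 0% = ¥0.00.
Line 2 (P-779, Solesta, 1,274 units, ¥4,981.34):
Base rate for P-779 is 7.5%.
Duty = ¥4,981.34 × 7.5% = ¥373.60.
Line 3 (C-913, Merica, 2,066 liters, ¥207,942.90):
Base rate for C-913 is 5.5% + ¥1.94/liter.
Origin Merica qualifies under the Durica–Merica agreement and C-913 is covered: preferential rate Free applies instead.
The additional-duty order on C-913 targets Solesta, not Merica; it does not apply.
Duty = ¥207,942.90 × 0% = ¥0.00.
Total = ¥0.00 + ¥373.60 + ¥0.00 = ¥373.60.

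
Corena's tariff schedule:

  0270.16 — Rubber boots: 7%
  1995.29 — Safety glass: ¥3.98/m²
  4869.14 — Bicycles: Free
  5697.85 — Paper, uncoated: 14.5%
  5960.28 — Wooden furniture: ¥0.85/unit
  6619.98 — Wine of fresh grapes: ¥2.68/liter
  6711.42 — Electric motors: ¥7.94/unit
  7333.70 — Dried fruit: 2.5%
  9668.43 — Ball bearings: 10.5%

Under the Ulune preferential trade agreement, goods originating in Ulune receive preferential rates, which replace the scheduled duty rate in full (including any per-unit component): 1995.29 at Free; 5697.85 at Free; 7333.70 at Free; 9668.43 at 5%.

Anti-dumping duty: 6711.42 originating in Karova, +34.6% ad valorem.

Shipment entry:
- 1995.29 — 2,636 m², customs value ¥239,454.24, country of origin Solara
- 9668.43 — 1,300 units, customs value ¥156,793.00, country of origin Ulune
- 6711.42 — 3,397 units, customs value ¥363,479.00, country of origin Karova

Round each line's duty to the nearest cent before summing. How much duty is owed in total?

¥171,066.84

Line 1 (1995.29, Solara, 2,636 m², ¥239,454.24):
Base rate for 1995.29 is ¥3.98/m².
1995.29 has an FTA preferential rate, but origin Solara is not Ulune; base rate stands.
Duty = 2,636 × ¥3.98 = ¥10,491.28.
Line 2 (9668.43, Ulune, 1,300 units, ¥156,793.00):
Base rate for 9668.43 is 10.5%.
Origin Ulune qualifies under the Corena–Ulune agreement and 9668.43 is covered: preferential rate 5% applies instead.
Duty = ¥156,793.00 × 5% = ¥7,839.65.
Line 3 (6711.42, Karova, 3,397 units, ¥363,479.00):
Base rate for 6711.42 is ¥7.94/unit.
Additional duty on 6711.42 from Karova: +34.6% ad valorem. Applied ad valorem rate = 34.6%.
Duty = ¥363,479.00 × 34.6% + 3,397 × ¥7.94 = ¥152,735.91.
Total = ¥10,491.28 + ¥7,839.65 + ¥152,735.91 = ¥171,066.84.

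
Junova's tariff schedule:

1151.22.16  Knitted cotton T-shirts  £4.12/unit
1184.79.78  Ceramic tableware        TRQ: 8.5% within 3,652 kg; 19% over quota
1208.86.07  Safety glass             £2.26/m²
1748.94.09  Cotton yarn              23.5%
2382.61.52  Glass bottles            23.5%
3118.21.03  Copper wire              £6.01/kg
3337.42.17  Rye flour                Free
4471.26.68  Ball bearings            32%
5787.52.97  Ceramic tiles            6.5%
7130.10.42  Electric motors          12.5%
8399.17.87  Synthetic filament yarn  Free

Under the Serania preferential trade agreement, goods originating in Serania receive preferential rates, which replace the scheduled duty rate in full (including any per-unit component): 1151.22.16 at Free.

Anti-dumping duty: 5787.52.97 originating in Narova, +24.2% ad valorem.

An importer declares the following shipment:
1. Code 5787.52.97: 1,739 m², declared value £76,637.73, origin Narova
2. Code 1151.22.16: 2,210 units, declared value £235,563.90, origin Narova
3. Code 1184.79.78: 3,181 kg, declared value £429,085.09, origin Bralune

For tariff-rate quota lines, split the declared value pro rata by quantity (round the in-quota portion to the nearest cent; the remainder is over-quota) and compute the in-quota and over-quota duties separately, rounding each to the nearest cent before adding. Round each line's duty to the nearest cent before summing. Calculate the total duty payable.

Line 1 (5787.52.97, Narova, 1,739 m², £76,637.73):
Base rate for 5787.52.97 is 6.5%.
Additional duty on 5787.52.97 from Narova: +24.2%. Applied ad valorem rate: 6.5% + 24.2% = 30.7%.
Duty = £76,637.73 × 30.7% = £23,527.78.
Line 2 (1151.22.16, Narova, 2,210 units, £235,563.90):
Base rate for 1151.22.16 is £4.12/unit.
1151.22.16 has an FTA preferential rate, but origin Narova is not Serania; base rate stands.
Duty = 2,210 × £4.12 = £9,105.20.
Line 3 (1184.79.78, Bralune, 3,181 kg, £429,085.09):
Code 1184.79.78 is under a tariff-rate quota (threshold 3,652 kg). Quantity 3,181 kg is within the quota, so the in-quota rate 8.5% applies to the full value.
Duty = £429,085.09 × 8.5% = £36,472.23.
Total = £23,527.78 + £9,105.20 + £36,472.23 = £69,105.21.

£69,105.21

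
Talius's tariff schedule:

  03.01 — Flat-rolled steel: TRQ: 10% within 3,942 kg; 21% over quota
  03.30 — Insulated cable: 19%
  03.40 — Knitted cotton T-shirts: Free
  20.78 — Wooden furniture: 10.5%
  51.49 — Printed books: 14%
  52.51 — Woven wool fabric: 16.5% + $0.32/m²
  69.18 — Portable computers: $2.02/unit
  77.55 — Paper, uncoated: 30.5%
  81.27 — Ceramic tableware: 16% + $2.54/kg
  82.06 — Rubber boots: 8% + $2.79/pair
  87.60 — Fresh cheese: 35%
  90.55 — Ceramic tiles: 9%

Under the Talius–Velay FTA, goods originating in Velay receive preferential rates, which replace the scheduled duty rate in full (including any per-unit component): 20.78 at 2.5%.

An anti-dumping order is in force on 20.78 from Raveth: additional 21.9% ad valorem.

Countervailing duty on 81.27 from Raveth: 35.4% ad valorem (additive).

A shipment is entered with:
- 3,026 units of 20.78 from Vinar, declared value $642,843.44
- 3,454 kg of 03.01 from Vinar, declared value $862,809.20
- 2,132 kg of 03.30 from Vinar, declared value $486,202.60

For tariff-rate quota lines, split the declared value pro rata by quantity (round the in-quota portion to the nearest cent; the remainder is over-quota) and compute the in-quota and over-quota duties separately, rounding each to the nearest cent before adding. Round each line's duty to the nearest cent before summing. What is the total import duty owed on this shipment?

$246,157.97

Line 1 (20.78, Vinar, 3,026 units, $642,843.44):
Base rate for 20.78 is 10.5%.
20.78 has an FTA preferential rate, but origin Vinar is not Velay; base rate stands.
The additional-duty order on 20.78 targets Raveth, not Vinar; it does not apply.
Duty = $642,843.44 × 10.5% = $67,498.56.
Line 2 (03.01, Vinar, 3,454 kg, $862,809.20):
Code 03.01 is under a tariff-rate quota (threshold 3,942 kg). Quantity 3,454 kg is within the quota, so the in-quota rate 10% applies to the full value.
Duty = $862,809.20 × 10% = $86,280.92.
Line 3 (03.30, Vinar, 2,132 kg, $486,202.60):
Base rate for 03.30 is 19%.
Duty = $486,202.60 × 19% = $92,378.49.
Total = $67,498.56 + $86,280.92 + $92,378.49 = $246,157.97.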